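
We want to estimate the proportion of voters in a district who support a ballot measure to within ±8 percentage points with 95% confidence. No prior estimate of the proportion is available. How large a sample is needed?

151

For a proportion with margin E = 0.08 at 95% confidence, z = 1.960.
With no prior estimate, use p = 0.5, which maximizes p(1−p) at 0.25.
n = 0.25 × (z/E)² = 0.25 × (1.960/0.08)² = 150.06
Round up: n = 151.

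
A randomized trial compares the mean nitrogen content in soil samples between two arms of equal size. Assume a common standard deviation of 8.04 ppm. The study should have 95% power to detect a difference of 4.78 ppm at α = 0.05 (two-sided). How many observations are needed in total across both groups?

148 total

For two equal groups, n per group = 2·((z_{α/2} + z_β)·σ/δ)².
z_{α/2} = 1.960; z_β = 1.645 (power 95%).
n = 2 × (3.605 × 8.04 / 4.78)² = 2 × 36.77 = 73.54
Round up: n = 74 per group.
Total across both groups: 2 × 74 = 148.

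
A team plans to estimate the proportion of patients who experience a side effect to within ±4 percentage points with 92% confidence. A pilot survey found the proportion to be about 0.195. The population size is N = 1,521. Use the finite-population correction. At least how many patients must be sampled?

n = 252

For a proportion with margin E = 0.04 at 92% confidence, z = 1.751.
n = p̂(1−p̂)(z/E)² = 0.195 × 0.805 × (1.751/0.04)² = 300.80 — call this n₀.
Finite-population correction with N = 1,521: n = n₀ / (1 + (n₀−1)/N) = 300.80 / 1.197 = 251.29
Round up: n = 252.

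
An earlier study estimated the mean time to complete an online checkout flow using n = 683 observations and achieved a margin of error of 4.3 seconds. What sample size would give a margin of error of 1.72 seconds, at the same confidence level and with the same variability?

Margin of error scales as 1/√n, so n₂ = n₁·(E₁/E₂)².
n₂ = 683 × (4.3/1.72)² = 683 × 6.25 = 4268.75
Round up: n₂ = 4269.

4269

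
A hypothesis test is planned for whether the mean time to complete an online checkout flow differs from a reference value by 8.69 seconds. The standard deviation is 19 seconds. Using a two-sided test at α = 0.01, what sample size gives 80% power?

For a one-sample z-test, n = ((z_{α/2} + z_β)·σ/δ)².
z_{α/2} = 2.576 (two-sided α = 0.01); z_β = 0.842 (power 80% → β = 0.2).
n = (3.418 × 19 / 8.69)² = 55.85
Round up: n = 56.

56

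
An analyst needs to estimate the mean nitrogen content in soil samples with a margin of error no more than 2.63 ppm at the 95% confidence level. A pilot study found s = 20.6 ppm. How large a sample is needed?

n = 236

For a mean, the margin of error is E = z·σ/√n, so n = (zσ/E)².
At 95% confidence, z = 1.960.
n = (1.960 × 20.6 / 2.63)² = 235.69
Round up: n = 236.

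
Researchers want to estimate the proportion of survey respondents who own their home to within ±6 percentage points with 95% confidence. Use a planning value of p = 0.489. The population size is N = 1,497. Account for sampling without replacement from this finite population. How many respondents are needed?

227

For a proportion with margin E = 0.06 at 95% confidence, z = 1.960.
n = p̂(1−p̂)(z/E)² = 0.489 × 0.511 × (1.960/0.06)² = 266.65 — call this n₀.
Finite-population correction with N = 1,497: n = n₀ / (1 + (n₀−1)/N) = 266.65 / 1.177 = 226.55
Round up: n = 227.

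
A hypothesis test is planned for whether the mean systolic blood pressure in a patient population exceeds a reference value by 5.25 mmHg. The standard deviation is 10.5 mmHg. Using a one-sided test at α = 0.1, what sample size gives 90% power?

For a one-sample z-test, n = ((z_α + z_β)·σ/δ)².
z_α = 1.282 (one-sided α = 0.1); z_β = 1.282 (power 90% → β = 0.1).
n = (2.564 × 10.5 / 5.25)² = 26.30
Round up: n = 27.

n = 27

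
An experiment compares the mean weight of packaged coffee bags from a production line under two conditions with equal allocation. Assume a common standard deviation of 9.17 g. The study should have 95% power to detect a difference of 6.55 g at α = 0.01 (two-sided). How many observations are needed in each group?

70 per group

For two equal groups, n per group = 2·((z_{α/2} + z_β)·σ/δ)².
z_{α/2} = 2.576; z_β = 1.645 (power 95%).
n = 2 × (4.221 × 9.17 / 6.55)² = 2 × 34.92 = 69.84
Round up: n = 70 per group.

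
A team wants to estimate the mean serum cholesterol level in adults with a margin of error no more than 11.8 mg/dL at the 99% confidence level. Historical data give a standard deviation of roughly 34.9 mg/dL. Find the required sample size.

For a mean, the margin of error is E = z·σ/√n, so n = (zσ/E)².
At 99% confidence, z = 2.576.
n = (2.576 × 34.9 / 11.8)² = 58.05
Round up: n = 59.

n = 59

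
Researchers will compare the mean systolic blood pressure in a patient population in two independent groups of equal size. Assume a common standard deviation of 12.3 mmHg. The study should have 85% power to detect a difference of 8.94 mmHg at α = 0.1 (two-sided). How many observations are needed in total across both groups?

56 total

For two equal groups, n per group = 2·((z_{α/2} + z_β)·σ/δ)².
z_{α/2} = 1.645; z_β = 1.036 (power 85%).
n = 2 × (2.681 × 12.3 / 8.94)² = 2 × 13.61 = 27.22
Round up: n = 28 per group.
Total across both groups: 2 × 28 = 56.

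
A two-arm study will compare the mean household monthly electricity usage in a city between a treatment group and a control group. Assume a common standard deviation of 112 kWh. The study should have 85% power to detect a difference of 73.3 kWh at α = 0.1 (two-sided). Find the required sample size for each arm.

34 per group

For two equal groups, n per group = 2·((z_{α/2} + z_β)·σ/δ)².
z_{α/2} = 1.645; z_β = 1.036 (power 85%).
n = 2 × (2.681 × 112 / 73.3)² = 2 × 16.78 = 33.56
Round up: n = 34 per group.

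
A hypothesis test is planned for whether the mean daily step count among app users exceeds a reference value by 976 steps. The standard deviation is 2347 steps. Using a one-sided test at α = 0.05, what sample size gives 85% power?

42

For a one-sample z-test, n = ((z_α + z_β)·σ/δ)².
z_α = 1.645 (one-sided α = 0.05); z_β = 1.036 (power 85% → β = 0.15).
n = (2.681 × 2347 / 976)² = 41.56
Round up: n = 42.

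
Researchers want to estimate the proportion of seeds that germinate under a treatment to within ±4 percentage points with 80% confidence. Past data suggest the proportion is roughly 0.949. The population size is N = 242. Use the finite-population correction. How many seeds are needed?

For a proportion with margin E = 0.04 at 80% confidence, z = 1.282.
n = p̂(1−p̂)(z/E)² = 0.949 × 0.051 × (1.282/0.04)² = 49.72 — call this n₀.
Finite-population correction with N = 242: n = n₀ / (1 + (n₀−1)/N) = 49.72 / 1.201 = 41.40
Round up: n = 42.

42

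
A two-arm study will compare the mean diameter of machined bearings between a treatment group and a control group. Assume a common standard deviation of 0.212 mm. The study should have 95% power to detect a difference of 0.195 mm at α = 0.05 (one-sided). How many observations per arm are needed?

26 per group

For two equal groups, n per group = 2·((z_α + z_β)·σ/δ)².
z_α = 1.645; z_β = 1.645 (power 95%).
n = 2 × (3.290 × 0.212 / 0.195)² = 2 × 12.79 = 25.58
Round up: n = 26 per group.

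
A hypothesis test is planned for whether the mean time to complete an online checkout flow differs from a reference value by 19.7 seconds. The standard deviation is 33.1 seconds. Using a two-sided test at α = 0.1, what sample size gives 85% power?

21

For a one-sample z-test, n = ((z_{α/2} + z_β)·σ/δ)².
z_{α/2} = 1.645 (two-sided α = 0.1); z_β = 1.036 (power 85% → β = 0.15).
n = (2.681 × 33.1 / 19.7)² = 20.29
Round up: n = 21.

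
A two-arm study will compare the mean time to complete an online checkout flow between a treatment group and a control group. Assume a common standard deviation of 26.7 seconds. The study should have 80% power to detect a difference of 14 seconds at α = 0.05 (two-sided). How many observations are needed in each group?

58 per group

For two equal groups, n per group = 2·((z_{α/2} + z_β)·σ/δ)².
z_{α/2} = 1.960; z_β = 0.842 (power 80%).
n = 2 × (2.802 × 26.7 / 14)² = 2 × 28.56 = 57.12
Round up: n = 58 per group.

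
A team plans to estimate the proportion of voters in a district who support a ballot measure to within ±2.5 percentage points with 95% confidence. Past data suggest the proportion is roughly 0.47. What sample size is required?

1532

For a proportion with margin E = 0.025 at 95% confidence, z = 1.960.
n = p̂(1−p̂)(z/E)² = 0.47 × 0.53 × (1.960/0.025)² = 1531.11
Round up: n = 1532.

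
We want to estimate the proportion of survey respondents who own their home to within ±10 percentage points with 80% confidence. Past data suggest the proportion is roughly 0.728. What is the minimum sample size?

For a proportion with margin E = 0.1 at 80% confidence, z = 1.282.
n = p̂(1−p̂)(z/E)² = 0.728 × 0.272 × (1.282/0.1)² = 32.54
Round up: n = 33.

33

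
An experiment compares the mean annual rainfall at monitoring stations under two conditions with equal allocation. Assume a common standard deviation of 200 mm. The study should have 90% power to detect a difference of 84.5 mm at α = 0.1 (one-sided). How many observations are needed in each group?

For two equal groups, n per group = 2·((z_α + z_β)·σ/δ)².
z_α = 1.282; z_β = 1.282 (power 90%).
n = 2 × (2.564 × 200 / 84.5)² = 2 × 36.83 = 73.66
Round up: n = 74 per group.

74 per group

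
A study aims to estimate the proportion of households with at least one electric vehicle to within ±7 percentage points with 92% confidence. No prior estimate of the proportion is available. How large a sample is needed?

For a proportion with margin E = 0.07 at 92% confidence, z = 1.751.
With no prior estimate, use p = 0.5, which maximizes p(1−p) at 0.25.
n = 0.25 × (z/E)² = 0.25 × (1.751/0.07)² = 156.43
Round up: n = 157.

157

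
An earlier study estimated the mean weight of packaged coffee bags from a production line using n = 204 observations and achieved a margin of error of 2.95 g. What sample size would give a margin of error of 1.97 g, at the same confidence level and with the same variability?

Margin of error scales as 1/√n, so n₂ = n₁·(E₁/E₂)².
n₂ = 204 × (2.95/1.97)² = 204 × 2.242 = 457.37
Round up: n₂ = 458.

458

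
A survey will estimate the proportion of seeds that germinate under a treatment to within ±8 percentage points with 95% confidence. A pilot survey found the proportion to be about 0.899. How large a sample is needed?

For a proportion with margin E = 0.08 at 95% confidence, z = 1.960.
n = p̂(1−p̂)(z/E)² = 0.899 × 0.101 × (1.960/0.08)² = 54.50
Round up: n = 55.

n = 55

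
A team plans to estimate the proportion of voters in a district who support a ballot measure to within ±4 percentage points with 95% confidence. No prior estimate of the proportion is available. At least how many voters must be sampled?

For a proportion with margin E = 0.04 at 95% confidence, z = 1.960.
With no prior estimate, use p = 0.5, which maximizes p(1−p) at 0.25.
n = 0.25 × (z/E)² = 0.25 × (1.960/0.04)² = 600.25
Round up: n = 601.

601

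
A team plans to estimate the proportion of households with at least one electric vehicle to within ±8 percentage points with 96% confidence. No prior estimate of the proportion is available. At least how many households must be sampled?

For a proportion with margin E = 0.08 at 96% confidence, z = 2.054.
With no prior estimate, use p = 0.5, which maximizes p(1−p) at 0.25.
n = 0.25 × (z/E)² = 0.25 × (2.054/0.08)² = 164.80
Round up: n = 165.

165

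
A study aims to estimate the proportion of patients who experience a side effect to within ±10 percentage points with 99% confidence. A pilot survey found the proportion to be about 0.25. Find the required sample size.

For a proportion with margin E = 0.1 at 99% confidence, z = 2.576.
n = p̂(1−p̂)(z/E)² = 0.25 × 0.75 × (2.576/0.1)² = 124.42
Round up: n = 125.

n = 125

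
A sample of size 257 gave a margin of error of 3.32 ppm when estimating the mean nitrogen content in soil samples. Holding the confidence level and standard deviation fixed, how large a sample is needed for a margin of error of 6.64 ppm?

Margin of error scales as 1/√n, so n₂ = n₁·(E₁/E₂)².
n₂ = 257 × (3.32/6.64)² = 257 × 0.25 = 64.25
Round up: n₂ = 65.

65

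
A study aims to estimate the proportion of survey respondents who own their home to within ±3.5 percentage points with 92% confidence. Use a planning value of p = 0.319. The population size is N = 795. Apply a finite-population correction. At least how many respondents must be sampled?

324

For a proportion with margin E = 0.035 at 92% confidence, z = 1.751.
n = p̂(1−p̂)(z/E)² = 0.319 × 0.681 × (1.751/0.035)² = 543.72 — call this n₀.
Finite-population correction with N = 795: n = n₀ / (1 + (n₀−1)/N) = 543.72 / 1.683 = 323.07
Round up: n = 324.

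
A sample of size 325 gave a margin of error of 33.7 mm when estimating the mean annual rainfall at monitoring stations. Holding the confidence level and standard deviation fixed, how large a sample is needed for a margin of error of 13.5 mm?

2026

Margin of error scales as 1/√n, so n₂ = n₁·(E₁/E₂)².
n₂ = 325 × (33.7/13.5)² = 325 × 6.231 = 2025.08
Round up: n₂ = 2026.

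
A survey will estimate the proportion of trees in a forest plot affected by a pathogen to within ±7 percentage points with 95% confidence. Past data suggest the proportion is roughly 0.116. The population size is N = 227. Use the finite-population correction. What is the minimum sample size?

60

For a proportion with margin E = 0.07 at 95% confidence, z = 1.960.
n = p̂(1−p̂)(z/E)² = 0.116 × 0.884 × (1.960/0.07)² = 80.39 — call this n₀.
Finite-population correction with N = 227: n = n₀ / (1 + (n₀−1)/N) = 80.39 / 1.35 = 59.55
Round up: n = 60.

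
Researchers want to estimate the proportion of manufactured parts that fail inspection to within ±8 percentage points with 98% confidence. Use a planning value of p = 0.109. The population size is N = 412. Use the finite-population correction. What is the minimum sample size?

69

For a proportion with margin E = 0.08 at 98% confidence, z = 2.326.
n = p̂(1−p̂)(z/E)² = 0.109 × 0.891 × (2.326/0.08)² = 82.10 — call this n₀.
Finite-population correction with N = 412: n = n₀ / (1 + (n₀−1)/N) = 82.10 / 1.197 = 68.59
Round up: n = 69.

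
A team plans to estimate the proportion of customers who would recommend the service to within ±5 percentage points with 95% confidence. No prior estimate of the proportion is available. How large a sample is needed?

For a proportion with margin E = 0.05 at 95% confidence, z = 1.960.
With no prior estimate, use p = 0.5, which maximizes p(1−p) at 0.25.
n = 0.25 × (z/E)² = 0.25 × (1.960/0.05)² = 384.16
Round up: n = 385.

385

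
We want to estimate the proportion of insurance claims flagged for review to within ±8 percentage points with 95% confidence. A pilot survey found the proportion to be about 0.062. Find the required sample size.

35

For a proportion with margin E = 0.08 at 95% confidence, z = 1.960.
n = p̂(1−p̂)(z/E)² = 0.062 × 0.938 × (1.960/0.08)² = 34.91
Round up: n = 35.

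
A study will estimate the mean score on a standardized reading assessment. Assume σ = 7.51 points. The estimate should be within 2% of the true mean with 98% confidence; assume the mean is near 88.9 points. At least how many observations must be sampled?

n = 97

For a mean, the margin of error is E = z·σ/√n, so n = (zσ/E)².
At 98% confidence, z = 2.326.
E = 2% of 88.9 = 1.778 points.
n = (2.326 × 7.51 / 1.778)² = 96.52
Round up: n = 97.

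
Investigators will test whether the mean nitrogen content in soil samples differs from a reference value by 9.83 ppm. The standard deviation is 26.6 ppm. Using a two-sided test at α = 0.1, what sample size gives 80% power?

46

For a one-sample z-test, n = ((z_{α/2} + z_β)·σ/δ)².
z_{α/2} = 1.645 (two-sided α = 0.1); z_β = 0.842 (power 80% → β = 0.2).
n = (2.487 × 26.6 / 9.83)² = 45.29
Round up: n = 46.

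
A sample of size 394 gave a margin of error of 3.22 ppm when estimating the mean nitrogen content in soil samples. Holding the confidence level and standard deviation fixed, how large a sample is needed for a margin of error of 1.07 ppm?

Margin of error scales as 1/√n, so n₂ = n₁·(E₁/E₂)².
n₂ = 394 × (3.22/1.07)² = 394 × 9.056 = 3568.06
Round up: n₂ = 3569.

3569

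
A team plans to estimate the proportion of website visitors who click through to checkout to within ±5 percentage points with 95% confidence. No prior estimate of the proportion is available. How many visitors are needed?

385

For a proportion with margin E = 0.05 at 95% confidence, z = 1.960.
With no prior estimate, use p = 0.5, which maximizes p(1−p) at 0.25.
n = 0.25 × (z/E)² = 0.25 × (1.960/0.05)² = 384.16
Round up: n = 385.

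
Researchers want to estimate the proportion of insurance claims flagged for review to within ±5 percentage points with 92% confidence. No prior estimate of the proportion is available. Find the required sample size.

For a proportion with margin E = 0.05 at 92% confidence, z = 1.751.
With no prior estimate, use p = 0.5, which maximizes p(1−p) at 0.25.
n = 0.25 × (z/E)² = 0.25 × (1.751/0.05)² = 306.60
Round up: n = 307.

307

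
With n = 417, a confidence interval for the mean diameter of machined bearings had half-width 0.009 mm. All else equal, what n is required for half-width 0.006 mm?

939

Margin of error scales as 1/√n, so n₂ = n₁·(E₁/E₂)².
n₂ = 417 × (0.009/0.006)² = 417 × 2.25 = 938.25
Round up: n₂ = 939.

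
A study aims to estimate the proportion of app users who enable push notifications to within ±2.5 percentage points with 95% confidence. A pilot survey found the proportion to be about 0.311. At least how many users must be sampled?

For a proportion with margin E = 0.025 at 95% confidence, z = 1.960.
n = p̂(1−p̂)(z/E)² = 0.311 × 0.689 × (1.960/0.025)² = 1317.08
Round up: n = 1318.

1318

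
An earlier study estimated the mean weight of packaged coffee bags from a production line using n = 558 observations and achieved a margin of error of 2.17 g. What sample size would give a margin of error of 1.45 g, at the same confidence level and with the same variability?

Margin of error scales as 1/√n, so n₂ = n₁·(E₁/E₂)².
n₂ = 558 × (2.17/1.45)² = 558 × 2.24 = 1249.92
Round up: n₂ = 1250.

n = 1250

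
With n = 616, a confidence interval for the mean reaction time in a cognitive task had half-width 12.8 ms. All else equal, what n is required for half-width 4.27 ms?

Margin of error scales as 1/√n, so n₂ = n₁·(E₁/E₂)².
n₂ = 616 × (12.8/4.27)² = 616 × 8.986 = 5535.38
Round up: n₂ = 5536.

n = 5536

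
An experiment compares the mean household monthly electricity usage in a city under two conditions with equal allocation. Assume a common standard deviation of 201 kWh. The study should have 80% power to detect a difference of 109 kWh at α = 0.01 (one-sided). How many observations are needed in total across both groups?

For two equal groups, n per group = 2·((z_α + z_β)·σ/δ)².
z_α = 2.326; z_β = 0.842 (power 80%).
n = 2 × (3.168 × 201 / 109)² = 2 × 34.13 = 68.26
Round up: n = 69 per group.
Total across both groups: 2 × 69 = 138.

138 total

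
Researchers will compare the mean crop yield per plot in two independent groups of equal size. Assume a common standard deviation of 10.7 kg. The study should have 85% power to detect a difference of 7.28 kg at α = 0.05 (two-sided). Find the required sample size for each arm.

For two equal groups, n per group = 2·((z_{α/2} + z_β)·σ/δ)².
z_{α/2} = 1.960; z_β = 1.036 (power 85%).
n = 2 × (2.996 × 10.7 / 7.28)² = 2 × 19.39 = 38.78
Round up: n = 39 per group.

39 per group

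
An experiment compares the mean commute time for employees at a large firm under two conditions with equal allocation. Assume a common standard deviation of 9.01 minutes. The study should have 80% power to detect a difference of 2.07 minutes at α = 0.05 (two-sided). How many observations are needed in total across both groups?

596 total

For two equal groups, n per group = 2·((z_{α/2} + z_β)·σ/δ)².
z_{α/2} = 1.960; z_β = 0.842 (power 80%).
n = 2 × (2.802 × 9.01 / 2.07)² = 2 × 148.75 = 297.50
Round up: n = 298 per group.
Total across both groups: 2 × 298 = 596.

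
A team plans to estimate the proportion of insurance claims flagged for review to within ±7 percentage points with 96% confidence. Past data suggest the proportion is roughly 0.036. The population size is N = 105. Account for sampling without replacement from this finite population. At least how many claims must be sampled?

For a proportion with margin E = 0.07 at 96% confidence, z = 2.054.
n = p̂(1−p̂)(z/E)² = 0.036 × 0.964 × (2.054/0.07)² = 29.88 — call this n₀.
Finite-population correction with N = 105: n = n₀ / (1 + (n₀−1)/N) = 29.88 / 1.275 = 23.44
Round up: n = 24.

24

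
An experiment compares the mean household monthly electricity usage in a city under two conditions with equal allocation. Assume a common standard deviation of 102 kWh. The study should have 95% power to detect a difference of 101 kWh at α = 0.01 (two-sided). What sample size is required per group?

For two equal groups, n per group = 2·((z_{α/2} + z_β)·σ/δ)².
z_{α/2} = 2.576; z_β = 1.645 (power 95%).
n = 2 × (4.221 × 102 / 101)² = 2 × 18.17 = 36.34
Round up: n = 37 per group.

37 per group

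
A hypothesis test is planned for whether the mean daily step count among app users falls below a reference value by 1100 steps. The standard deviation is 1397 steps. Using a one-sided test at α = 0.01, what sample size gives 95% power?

n = 26

For a one-sample z-test, n = ((z_α + z_β)·σ/δ)².
z_α = 2.326 (one-sided α = 0.01); z_β = 1.645 (power 95% → β = 0.05).
n = (3.971 × 1397 / 1100)² = 25.43
Round up: n = 26.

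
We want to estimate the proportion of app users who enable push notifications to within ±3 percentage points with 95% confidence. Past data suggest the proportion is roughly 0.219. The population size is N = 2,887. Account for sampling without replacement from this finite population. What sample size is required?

583

For a proportion with margin E = 0.03 at 95% confidence, z = 1.960.
n = p̂(1−p̂)(z/E)² = 0.219 × 0.781 × (1.960/0.03)² = 730.07 — call this n₀.
Finite-population correction with N = 2,887: n = n₀ / (1 + (n₀−1)/N) = 730.07 / 1.253 = 582.66
Round up: n = 583.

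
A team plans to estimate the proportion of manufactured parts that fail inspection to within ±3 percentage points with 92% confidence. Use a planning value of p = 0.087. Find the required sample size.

271

For a proportion with margin E = 0.03 at 92% confidence, z = 1.751.
n = p̂(1−p̂)(z/E)² = 0.087 × 0.913 × (1.751/0.03)² = 270.60
Round up: n = 271.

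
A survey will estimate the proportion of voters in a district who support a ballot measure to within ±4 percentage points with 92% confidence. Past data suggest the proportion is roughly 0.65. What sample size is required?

436

For a proportion with margin E = 0.04 at 92% confidence, z = 1.751.
n = p̂(1−p̂)(z/E)² = 0.65 × 0.35 × (1.751/0.04)² = 435.95
Round up: n = 436.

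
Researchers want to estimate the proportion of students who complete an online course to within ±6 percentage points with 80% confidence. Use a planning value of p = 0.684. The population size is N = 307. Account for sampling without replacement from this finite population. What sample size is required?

For a proportion with margin E = 0.06 at 80% confidence, z = 1.282.
n = p̂(1−p̂)(z/E)² = 0.684 × 0.316 × (1.282/0.06)² = 98.68 — call this n₀.
Finite-population correction with N = 307: n = n₀ / (1 + (n₀−1)/N) = 98.68 / 1.318 = 74.87
Round up: n = 75.

75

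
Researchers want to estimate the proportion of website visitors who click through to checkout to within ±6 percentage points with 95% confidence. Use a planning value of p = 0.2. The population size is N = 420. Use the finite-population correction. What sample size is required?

122

For a proportion with margin E = 0.06 at 95% confidence, z = 1.960.
n = p̂(1−p̂)(z/E)² = 0.2 × 0.8 × (1.960/0.06)² = 170.74 — call this n₀.
Finite-population correction with N = 420: n = n₀ / (1 + (n₀−1)/N) = 170.74 / 1.404 = 121.61
Round up: n = 122.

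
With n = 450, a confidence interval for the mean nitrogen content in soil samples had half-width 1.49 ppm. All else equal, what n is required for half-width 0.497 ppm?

Margin of error scales as 1/√n, so n₂ = n₁·(E₁/E₂)².
n₂ = 450 × (1.49/0.497)² = 450 × 8.988 = 4044.60
Round up: n₂ = 4045.

4045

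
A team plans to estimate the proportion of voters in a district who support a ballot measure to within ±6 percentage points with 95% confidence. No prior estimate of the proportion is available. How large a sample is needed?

For a proportion with margin E = 0.06 at 95% confidence, z = 1.960.
With no prior estimate, use p = 0.5, which maximizes p(1−p) at 0.25.
n = 0.25 × (z/E)² = 0.25 × (1.960/0.06)² = 266.78
Round up: n = 267.

n = 267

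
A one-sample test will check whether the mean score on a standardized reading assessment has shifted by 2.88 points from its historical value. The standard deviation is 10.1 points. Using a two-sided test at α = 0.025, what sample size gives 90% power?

For a one-sample z-test, n = ((z_{α/2} + z_β)·σ/δ)².
z_{α/2} = 2.241 (two-sided α = 0.025); z_β = 1.282 (power 90% → β = 0.1).
n = (3.523 × 10.1 / 2.88)² = 152.65
Round up: n = 153.

n = 153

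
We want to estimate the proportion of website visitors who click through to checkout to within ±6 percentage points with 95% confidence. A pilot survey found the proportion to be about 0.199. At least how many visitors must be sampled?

For a proportion with margin E = 0.06 at 95% confidence, z = 1.960.
n = p̂(1−p̂)(z/E)² = 0.199 × 0.801 × (1.960/0.06)² = 170.10
Round up: n = 171.

171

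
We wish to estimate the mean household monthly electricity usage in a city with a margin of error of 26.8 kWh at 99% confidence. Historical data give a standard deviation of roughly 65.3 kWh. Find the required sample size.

For a mean, the margin of error is E = z·σ/√n, so n = (zσ/E)².
At 99% confidence, z = 2.576.
n = (2.576 × 65.3 / 26.8)² = 39.40
Round up: n = 40.

n = 40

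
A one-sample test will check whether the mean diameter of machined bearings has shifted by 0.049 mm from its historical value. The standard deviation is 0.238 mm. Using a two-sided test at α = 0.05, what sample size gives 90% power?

248

For a one-sample z-test, n = ((z_{α/2} + z_β)·σ/δ)².
z_{α/2} = 1.960 (two-sided α = 0.05); z_β = 1.282 (power 90% → β = 0.1).
n = (3.242 × 0.238 / 0.049)² = 247.96
Round up: n = 248.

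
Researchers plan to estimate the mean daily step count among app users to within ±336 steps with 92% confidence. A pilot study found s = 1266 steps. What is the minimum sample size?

n = 44

For a mean, the margin of error is E = z·σ/√n, so n = (zσ/E)².
At 92% confidence, z = 1.751.
n = (1.751 × 1266 / 336)² = 43.53
Round up: n = 44.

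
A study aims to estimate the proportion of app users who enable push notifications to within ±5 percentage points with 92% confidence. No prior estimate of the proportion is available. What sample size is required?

For a proportion with margin E = 0.05 at 92% confidence, z = 1.751.
With no prior estimate, use p = 0.5, which maximizes p(1−p) at 0.25.
n = 0.25 × (z/E)² = 0.25 × (1.751/0.05)² = 306.60
Round up: n = 307.

307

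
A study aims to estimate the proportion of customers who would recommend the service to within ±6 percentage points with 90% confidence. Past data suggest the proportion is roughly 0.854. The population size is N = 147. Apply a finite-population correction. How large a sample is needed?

58

For a proportion with margin E = 0.06 at 90% confidence, z = 1.645.
n = p̂(1−p̂)(z/E)² = 0.854 × 0.146 × (1.645/0.06)² = 93.72 — call this n₀.
Finite-population correction with N = 147: n = n₀ / (1 + (n₀−1)/N) = 93.72 / 1.631 = 57.46
Round up: n = 58.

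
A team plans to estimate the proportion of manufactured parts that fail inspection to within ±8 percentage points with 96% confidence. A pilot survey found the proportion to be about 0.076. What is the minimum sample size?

For a proportion with margin E = 0.08 at 96% confidence, z = 2.054.
n = p̂(1−p̂)(z/E)² = 0.076 × 0.924 × (2.054/0.08)² = 46.29
Round up: n = 47.

47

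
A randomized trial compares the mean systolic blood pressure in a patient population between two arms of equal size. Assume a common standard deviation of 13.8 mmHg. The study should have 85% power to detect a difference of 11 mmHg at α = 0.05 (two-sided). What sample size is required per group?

For two equal groups, n per group = 2·((z_{α/2} + z_β)·σ/δ)².
z_{α/2} = 1.960; z_β = 1.036 (power 85%).
n = 2 × (2.996 × 13.8 / 11)² = 2 × 14.13 = 28.26
Round up: n = 29 per group.

29 per group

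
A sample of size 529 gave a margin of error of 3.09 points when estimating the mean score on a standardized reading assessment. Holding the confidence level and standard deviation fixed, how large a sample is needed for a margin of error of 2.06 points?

n = 1191

Margin of error scales as 1/√n, so n₂ = n₁·(E₁/E₂)².
n₂ = 529 × (3.09/2.06)² = 529 × 2.25 = 1190.25
Round up: n₂ = 1191.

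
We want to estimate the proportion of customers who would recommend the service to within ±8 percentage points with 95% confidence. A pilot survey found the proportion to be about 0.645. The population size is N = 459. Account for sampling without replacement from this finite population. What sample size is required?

For a proportion with margin E = 0.08 at 95% confidence, z = 1.960.
n = p̂(1−p̂)(z/E)² = 0.645 × 0.355 × (1.960/0.08)² = 137.44 — call this n₀.
Finite-population correction with N = 459: n = n₀ / (1 + (n₀−1)/N) = 137.44 / 1.297 = 105.97
Round up: n = 106.

n = 106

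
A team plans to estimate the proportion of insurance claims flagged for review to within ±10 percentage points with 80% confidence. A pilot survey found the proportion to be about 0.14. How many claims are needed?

For a proportion with margin E = 0.1 at 80% confidence, z = 1.282.
n = p̂(1−p̂)(z/E)² = 0.14 × 0.86 × (1.282/0.1)² = 19.79
Round up: n = 20.

20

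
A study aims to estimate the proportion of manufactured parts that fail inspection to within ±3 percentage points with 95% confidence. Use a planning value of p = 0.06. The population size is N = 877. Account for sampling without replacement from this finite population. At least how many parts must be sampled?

For a proportion with margin E = 0.03 at 95% confidence, z = 1.960.
n = p̂(1−p̂)(z/E)² = 0.06 × 0.94 × (1.960/0.03)² = 240.74 — call this n₀.
Finite-population correction with N = 877: n = n₀ / (1 + (n₀−1)/N) = 240.74 / 1.273 = 189.11
Round up: n = 190.

n = 190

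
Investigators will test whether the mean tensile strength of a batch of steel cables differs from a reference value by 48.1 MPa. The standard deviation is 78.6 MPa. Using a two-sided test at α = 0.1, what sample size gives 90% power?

23

For a one-sample z-test, n = ((z_{α/2} + z_β)·σ/δ)².
z_{α/2} = 1.645 (two-sided α = 0.1); z_β = 1.282 (power 90% → β = 0.1).
n = (2.927 × 78.6 / 48.1)² = 22.88
Round up: n = 23.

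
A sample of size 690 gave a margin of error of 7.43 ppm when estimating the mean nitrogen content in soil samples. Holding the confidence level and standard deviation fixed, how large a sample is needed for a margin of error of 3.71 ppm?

2768

Margin of error scales as 1/√n, so n₂ = n₁·(E₁/E₂)².
n₂ = 690 × (7.43/3.71)² = 690 × 4.011 = 2767.59
Round up: n₂ = 2768.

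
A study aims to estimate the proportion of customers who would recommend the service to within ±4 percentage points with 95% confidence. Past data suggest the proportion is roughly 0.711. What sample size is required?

For a proportion with margin E = 0.04 at 95% confidence, z = 1.960.
n = p̂(1−p̂)(z/E)² = 0.711 × 0.289 × (1.960/0.04)² = 493.36
Round up: n = 494.

494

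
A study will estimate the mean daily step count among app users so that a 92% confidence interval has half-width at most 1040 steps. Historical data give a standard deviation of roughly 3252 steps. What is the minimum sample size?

For a mean, the margin of error is E = z·σ/√n, so n = (zσ/E)².
At 92% confidence, z = 1.751.
n = (1.751 × 3252 / 1040)² = 29.98
Round up: n = 30.

30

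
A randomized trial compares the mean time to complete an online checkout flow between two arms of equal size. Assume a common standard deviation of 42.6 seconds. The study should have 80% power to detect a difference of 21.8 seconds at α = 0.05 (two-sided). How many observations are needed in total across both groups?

For two equal groups, n per group = 2·((z_{α/2} + z_β)·σ/δ)².
z_{α/2} = 1.960; z_β = 0.842 (power 80%).
n = 2 × (2.802 × 42.6 / 21.8)² = 2 × 29.98 = 59.96
Round up: n = 60 per group.
Total across both groups: 2 × 60 = 120.

120 total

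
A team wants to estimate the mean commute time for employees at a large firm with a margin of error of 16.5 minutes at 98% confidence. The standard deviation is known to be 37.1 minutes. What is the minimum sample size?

28

For a mean, the margin of error is E = z·σ/√n, so n = (zσ/E)².
At 98% confidence, z = 2.326.
n = (2.326 × 37.1 / 16.5)² = 27.35
Round up: n = 28.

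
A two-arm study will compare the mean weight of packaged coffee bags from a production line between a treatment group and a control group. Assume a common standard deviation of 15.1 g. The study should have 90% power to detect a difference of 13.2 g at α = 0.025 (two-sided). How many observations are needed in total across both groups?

66 total

For two equal groups, n per group = 2·((z_{α/2} + z_β)·σ/δ)².
z_{α/2} = 2.241; z_β = 1.282 (power 90%).
n = 2 × (3.523 × 15.1 / 13.2)² = 2 × 16.24 = 32.48
Round up: n = 33 per group.
Total across both groups: 2 × 33 = 66.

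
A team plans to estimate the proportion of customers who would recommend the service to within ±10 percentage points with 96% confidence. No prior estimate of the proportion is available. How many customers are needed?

106

For a proportion with margin E = 0.1 at 96% confidence, z = 2.054.
With no prior estimate, use p = 0.5, which maximizes p(1−p) at 0.25.
n = 0.25 × (z/E)² = 0.25 × (2.054/0.1)² = 105.47
Round up: n = 106.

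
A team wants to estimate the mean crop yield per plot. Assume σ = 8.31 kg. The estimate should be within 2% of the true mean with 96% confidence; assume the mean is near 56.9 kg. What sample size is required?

For a mean, the margin of error is E = z·σ/√n, so n = (zσ/E)².
At 96% confidence, z = 2.054.
E = 2% of 56.9 = 1.138 kg.
n = (2.054 × 8.31 / 1.138)² = 224.97
Round up: n = 225.

225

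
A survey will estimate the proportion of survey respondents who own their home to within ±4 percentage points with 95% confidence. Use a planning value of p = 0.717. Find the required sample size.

For a proportion with margin E = 0.04 at 95% confidence, z = 1.960.
n = p̂(1−p̂)(z/E)² = 0.717 × 0.283 × (1.960/0.04)² = 487.19
Round up: n = 488.

n = 488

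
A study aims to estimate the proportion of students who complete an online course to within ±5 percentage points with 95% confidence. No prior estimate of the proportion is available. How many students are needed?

385

For a proportion with margin E = 0.05 at 95% confidence, z = 1.960.
With no prior estimate, use p = 0.5, which maximizes p(1−p) at 0.25.
n = 0.25 × (z/E)² = 0.25 × (1.960/0.05)² = 384.16
Round up: n = 385.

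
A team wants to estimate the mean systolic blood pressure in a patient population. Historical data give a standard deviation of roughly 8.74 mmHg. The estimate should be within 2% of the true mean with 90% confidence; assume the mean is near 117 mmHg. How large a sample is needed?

38

For a mean, the margin of error is E = z·σ/√n, so n = (zσ/E)².
At 90% confidence, z = 1.645.
E = 2% of 117 = 2.34 mmHg.
n = (1.645 × 8.74 / 2.34)² = 37.75
Round up: n = 38.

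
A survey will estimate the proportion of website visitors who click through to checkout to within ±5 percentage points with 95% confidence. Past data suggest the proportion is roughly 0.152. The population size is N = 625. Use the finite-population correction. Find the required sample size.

n = 151

For a proportion with margin E = 0.05 at 95% confidence, z = 1.960.
n = p̂(1−p̂)(z/E)² = 0.152 × 0.848 × (1.960/0.05)² = 198.07 — call this n₀.
Finite-population correction with N = 625: n = n₀ / (1 + (n₀−1)/N) = 198.07 / 1.315 = 150.62
Round up: n = 151.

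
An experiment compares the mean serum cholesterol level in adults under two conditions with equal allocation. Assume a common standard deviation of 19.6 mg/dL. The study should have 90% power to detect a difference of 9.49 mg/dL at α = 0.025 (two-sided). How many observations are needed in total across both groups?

For two equal groups, n per group = 2·((z_{α/2} + z_β)·σ/δ)².
z_{α/2} = 2.241; z_β = 1.282 (power 90%).
n = 2 × (3.523 × 19.6 / 9.49)² = 2 × 52.94 = 105.88
Round up: n = 106 per group.
Total across both groups: 2 × 106 = 212.

212 total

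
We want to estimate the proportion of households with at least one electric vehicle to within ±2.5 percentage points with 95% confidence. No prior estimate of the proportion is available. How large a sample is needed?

n = 1537

For a proportion with margin E = 0.025 at 95% confidence, z = 1.960.
With no prior estimate, use p = 0.5, which maximizes p(1−p) at 0.25.
n = 0.25 × (z/E)² = 0.25 × (1.960/0.025)² = 1536.64
Round up: n = 1537.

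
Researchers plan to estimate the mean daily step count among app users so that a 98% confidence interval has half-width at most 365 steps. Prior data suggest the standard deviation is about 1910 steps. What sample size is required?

n = 149

For a mean, the margin of error is E = z·σ/√n, so n = (zσ/E)².
At 98% confidence, z = 2.326.
n = (2.326 × 1910 / 365)² = 148.15
Round up: n = 149.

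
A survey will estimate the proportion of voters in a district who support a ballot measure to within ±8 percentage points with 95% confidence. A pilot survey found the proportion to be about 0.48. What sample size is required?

For a proportion with margin E = 0.08 at 95% confidence, z = 1.960.
n = p̂(1−p̂)(z/E)² = 0.48 × 0.52 × (1.960/0.08)² = 149.82
Round up: n = 150.

n = 150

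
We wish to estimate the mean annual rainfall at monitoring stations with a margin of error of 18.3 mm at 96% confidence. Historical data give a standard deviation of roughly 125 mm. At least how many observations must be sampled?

For a mean, the margin of error is E = z·σ/√n, so n = (zσ/E)².
At 96% confidence, z = 2.054.
n = (2.054 × 125 / 18.3)² = 196.84
Round up: n = 197.

197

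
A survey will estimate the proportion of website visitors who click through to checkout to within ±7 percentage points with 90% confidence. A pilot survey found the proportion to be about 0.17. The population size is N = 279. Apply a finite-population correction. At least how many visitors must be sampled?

n = 62

For a proportion with margin E = 0.07 at 90% confidence, z = 1.645.
n = p̂(1−p̂)(z/E)² = 0.17 × 0.83 × (1.645/0.07)² = 77.92 — call this n₀.
Finite-population correction with N = 279: n = n₀ / (1 + (n₀−1)/N) = 77.92 / 1.276 = 61.07
Round up: n = 62.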